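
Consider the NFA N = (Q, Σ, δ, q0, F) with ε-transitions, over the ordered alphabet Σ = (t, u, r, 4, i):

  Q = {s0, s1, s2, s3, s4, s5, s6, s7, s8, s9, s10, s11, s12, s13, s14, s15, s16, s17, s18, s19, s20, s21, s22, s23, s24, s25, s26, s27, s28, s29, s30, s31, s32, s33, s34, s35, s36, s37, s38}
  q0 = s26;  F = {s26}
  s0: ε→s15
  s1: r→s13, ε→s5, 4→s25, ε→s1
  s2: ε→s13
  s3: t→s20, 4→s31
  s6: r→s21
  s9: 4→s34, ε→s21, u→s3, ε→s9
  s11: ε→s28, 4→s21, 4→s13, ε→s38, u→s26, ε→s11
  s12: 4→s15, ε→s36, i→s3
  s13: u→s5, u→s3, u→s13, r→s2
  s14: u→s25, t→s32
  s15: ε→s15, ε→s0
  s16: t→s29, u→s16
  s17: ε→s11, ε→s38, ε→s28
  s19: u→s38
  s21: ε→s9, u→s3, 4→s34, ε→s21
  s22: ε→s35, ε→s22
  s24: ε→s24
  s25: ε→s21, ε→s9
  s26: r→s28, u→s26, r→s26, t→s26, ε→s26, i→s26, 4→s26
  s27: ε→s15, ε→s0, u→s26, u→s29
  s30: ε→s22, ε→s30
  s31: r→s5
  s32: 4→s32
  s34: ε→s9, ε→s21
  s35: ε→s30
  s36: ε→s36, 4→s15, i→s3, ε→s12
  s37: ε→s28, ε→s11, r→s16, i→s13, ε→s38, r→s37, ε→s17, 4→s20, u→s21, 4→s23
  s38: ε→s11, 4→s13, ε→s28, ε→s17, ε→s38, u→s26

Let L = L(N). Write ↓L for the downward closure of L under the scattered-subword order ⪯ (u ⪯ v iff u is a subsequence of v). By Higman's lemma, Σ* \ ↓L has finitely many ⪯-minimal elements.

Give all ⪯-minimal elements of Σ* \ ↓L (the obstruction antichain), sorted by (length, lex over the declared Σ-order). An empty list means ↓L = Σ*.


|Q|=39, |F|=1, |δ|=83 (40 ε).
min D↑ (1 st, q0=0, F={}): 0:t→0,u→0,r→0,4→0,i→0 [Hopcroft].
L(D↑) = ∅; no obstructions.

min(Σ*\↓L) = [].


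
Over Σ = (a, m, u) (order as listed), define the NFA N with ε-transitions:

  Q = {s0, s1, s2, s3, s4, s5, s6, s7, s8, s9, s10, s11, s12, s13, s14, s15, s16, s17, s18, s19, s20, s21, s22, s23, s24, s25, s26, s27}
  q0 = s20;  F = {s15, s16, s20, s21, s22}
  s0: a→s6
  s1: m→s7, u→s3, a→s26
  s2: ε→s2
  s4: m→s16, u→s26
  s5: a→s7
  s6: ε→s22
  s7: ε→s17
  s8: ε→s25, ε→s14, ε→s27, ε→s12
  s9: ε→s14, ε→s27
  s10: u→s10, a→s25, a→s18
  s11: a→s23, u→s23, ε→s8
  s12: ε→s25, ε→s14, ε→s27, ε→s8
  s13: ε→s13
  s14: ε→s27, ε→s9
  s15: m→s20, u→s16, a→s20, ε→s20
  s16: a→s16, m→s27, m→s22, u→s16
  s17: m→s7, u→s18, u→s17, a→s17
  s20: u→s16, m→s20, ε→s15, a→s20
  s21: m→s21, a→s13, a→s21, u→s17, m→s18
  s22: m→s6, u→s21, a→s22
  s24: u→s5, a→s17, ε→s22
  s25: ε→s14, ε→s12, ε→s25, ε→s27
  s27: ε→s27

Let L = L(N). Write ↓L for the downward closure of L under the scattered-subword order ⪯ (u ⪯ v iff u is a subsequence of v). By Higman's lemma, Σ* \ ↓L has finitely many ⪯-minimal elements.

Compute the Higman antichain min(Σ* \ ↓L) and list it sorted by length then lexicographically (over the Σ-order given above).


|Q|=28, |F|=5, |δ|=61 (25 ε).
min D↑ (5 st, q0=0, F={4}): 0:a→0,m→0,u→1 1:a→1,m→2,u→1 2:a→2,m→2,u→3 3:a→3,m→3,u→4 4:a→4,m→4,u→4.
'umuu': |S_i|=[11, 9, 8, 5, 3] end={s17,s18,s7} ∉↓L; 4/4 deletions ∈↓L.
1 minimals (antichain).

min(Σ*\↓L) = [umuu].


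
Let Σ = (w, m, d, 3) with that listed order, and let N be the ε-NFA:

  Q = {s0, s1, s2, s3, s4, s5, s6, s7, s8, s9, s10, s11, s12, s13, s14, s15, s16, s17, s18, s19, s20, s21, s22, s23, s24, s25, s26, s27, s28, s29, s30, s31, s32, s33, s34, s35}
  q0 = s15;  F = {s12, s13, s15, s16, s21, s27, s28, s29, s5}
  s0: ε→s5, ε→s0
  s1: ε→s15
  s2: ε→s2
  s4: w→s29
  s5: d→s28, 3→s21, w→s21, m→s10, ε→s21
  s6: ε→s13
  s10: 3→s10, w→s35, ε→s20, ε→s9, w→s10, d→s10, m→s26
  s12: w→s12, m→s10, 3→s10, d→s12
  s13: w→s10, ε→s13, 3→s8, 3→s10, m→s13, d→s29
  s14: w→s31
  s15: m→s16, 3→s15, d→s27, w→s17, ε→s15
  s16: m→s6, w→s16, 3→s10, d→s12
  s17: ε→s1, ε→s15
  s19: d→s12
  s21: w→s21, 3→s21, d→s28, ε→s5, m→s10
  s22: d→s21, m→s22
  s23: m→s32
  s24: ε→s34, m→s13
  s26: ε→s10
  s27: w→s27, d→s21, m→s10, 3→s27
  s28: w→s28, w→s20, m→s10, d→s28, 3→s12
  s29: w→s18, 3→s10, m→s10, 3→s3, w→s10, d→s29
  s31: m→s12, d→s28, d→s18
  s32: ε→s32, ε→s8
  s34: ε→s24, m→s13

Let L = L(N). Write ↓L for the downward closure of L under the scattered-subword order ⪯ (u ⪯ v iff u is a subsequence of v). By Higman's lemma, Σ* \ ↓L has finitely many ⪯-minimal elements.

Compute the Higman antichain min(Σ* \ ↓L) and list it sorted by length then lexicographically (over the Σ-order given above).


|Q|=36, |F|=9, |δ|=74 (18 ε).
min D↑ (9 st, q0=0, F={5}): 0:w→0,m→1,d→2,3→0 1:w→1,m→3,d→4,3→5 2:w→2,m→5,d→6,3→2 3:w→5,m→3,d→7,3→5 4:w→4,m→5,d→4,3→5 5:w→5,m→5,d→5,3→5 6:w→6,m→5,d→8,3→6 7:w→5,m→5,d→7,3→5 8:w→8,m→5,d→8,3→4.
'm3': run [20, 13, 7] end={s10,s20,s26,s3,s35,s8,s9} ∉↓L; 2/2 single-dels accept.
'dm': N↓-sim [20, 13, 5] end={s10,s20,s26,s35,s9} rej; 2/2 del acc.
'mmw': run [20, 13, 11, 6] end={s10,s18,s20,s26,s35,s9} ∉↓L; 3/3 deletions ∈↓L.
'ddd33': run [20, 13, 12, 10, 7, 5] end={s10,s20,s26,s35,s9} — reject; 5/5 deletions ∈↓L.
4 obstructions.

A = [m3, dm, mmw, ddd33].


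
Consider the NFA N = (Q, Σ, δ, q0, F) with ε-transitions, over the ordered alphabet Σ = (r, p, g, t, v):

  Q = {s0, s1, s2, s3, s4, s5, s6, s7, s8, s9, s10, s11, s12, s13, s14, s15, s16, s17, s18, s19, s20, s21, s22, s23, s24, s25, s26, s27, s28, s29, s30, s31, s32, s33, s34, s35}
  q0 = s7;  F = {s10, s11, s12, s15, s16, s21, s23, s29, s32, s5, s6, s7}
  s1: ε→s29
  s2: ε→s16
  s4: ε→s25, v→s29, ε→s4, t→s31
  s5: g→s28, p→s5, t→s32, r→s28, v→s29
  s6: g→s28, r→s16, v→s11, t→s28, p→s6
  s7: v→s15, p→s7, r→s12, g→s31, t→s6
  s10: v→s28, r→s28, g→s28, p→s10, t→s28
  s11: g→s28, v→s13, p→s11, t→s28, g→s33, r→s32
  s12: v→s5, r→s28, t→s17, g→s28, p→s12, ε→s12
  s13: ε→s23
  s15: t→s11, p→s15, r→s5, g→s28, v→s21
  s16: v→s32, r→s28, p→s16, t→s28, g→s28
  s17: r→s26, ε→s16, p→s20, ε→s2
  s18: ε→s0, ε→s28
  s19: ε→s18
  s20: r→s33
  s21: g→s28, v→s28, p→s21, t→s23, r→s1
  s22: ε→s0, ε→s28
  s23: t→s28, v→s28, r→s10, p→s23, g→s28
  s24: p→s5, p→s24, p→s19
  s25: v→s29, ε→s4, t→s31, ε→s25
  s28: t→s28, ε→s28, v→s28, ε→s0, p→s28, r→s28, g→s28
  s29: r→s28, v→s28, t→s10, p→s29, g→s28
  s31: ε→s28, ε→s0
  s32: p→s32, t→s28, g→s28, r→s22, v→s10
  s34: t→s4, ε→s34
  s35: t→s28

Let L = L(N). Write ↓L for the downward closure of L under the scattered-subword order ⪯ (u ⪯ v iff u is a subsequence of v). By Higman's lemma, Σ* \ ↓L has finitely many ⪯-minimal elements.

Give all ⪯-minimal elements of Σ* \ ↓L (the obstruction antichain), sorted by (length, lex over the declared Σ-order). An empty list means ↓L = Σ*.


|Q|=36, |F|=12, |δ|=98 (20 ε).
min D↑ (13 st, q0=0, F={2}): 0:r→1,p→0,g→2,t→3,v→4 1:r→2,p→1,g→2,t→5,v→6 2:r→2,p→2,g→2,t→2,v→2 3:r→5,p→3,g→2,t→2,v→7 4:r→6,p→4,g→2,t→7,v→8 5:r→2,p→5,g→2,t→2,v→9 6:r→2,p→6,g→2,t→9,v→10 7:r→9,p→7,g→2,t→2,v→11 8:r→10,p→8,g→2,t→11,v→2 9:r→2,p→9,g→2,t→2,v→12 10:r→2,p→10,g→2,t→12,v→2 11:r→12,p→11,g→2,t→2,v→2 12:r→2,p→12,g→2,t→2,v→2.
'g': N↓-sim [23, 4] end={s0,s28,s31,s33} — reject; 1/1 del acc.
'rr': |S_i|=[23, 15, 5] end={s0,s22,s26,s28,s33} — reject; 2/2 deletions ∈↓L.
'tt': N↓-sim [23, 15, 2] end={s0,s28} ∉↓L; 2/2 single-dels accept.
'vvv': run [23, 14, 8, 2] end={s0,s28} rej; 3/3 del acc.
4 obstructions.

A = [g, rr, tt, vvv].


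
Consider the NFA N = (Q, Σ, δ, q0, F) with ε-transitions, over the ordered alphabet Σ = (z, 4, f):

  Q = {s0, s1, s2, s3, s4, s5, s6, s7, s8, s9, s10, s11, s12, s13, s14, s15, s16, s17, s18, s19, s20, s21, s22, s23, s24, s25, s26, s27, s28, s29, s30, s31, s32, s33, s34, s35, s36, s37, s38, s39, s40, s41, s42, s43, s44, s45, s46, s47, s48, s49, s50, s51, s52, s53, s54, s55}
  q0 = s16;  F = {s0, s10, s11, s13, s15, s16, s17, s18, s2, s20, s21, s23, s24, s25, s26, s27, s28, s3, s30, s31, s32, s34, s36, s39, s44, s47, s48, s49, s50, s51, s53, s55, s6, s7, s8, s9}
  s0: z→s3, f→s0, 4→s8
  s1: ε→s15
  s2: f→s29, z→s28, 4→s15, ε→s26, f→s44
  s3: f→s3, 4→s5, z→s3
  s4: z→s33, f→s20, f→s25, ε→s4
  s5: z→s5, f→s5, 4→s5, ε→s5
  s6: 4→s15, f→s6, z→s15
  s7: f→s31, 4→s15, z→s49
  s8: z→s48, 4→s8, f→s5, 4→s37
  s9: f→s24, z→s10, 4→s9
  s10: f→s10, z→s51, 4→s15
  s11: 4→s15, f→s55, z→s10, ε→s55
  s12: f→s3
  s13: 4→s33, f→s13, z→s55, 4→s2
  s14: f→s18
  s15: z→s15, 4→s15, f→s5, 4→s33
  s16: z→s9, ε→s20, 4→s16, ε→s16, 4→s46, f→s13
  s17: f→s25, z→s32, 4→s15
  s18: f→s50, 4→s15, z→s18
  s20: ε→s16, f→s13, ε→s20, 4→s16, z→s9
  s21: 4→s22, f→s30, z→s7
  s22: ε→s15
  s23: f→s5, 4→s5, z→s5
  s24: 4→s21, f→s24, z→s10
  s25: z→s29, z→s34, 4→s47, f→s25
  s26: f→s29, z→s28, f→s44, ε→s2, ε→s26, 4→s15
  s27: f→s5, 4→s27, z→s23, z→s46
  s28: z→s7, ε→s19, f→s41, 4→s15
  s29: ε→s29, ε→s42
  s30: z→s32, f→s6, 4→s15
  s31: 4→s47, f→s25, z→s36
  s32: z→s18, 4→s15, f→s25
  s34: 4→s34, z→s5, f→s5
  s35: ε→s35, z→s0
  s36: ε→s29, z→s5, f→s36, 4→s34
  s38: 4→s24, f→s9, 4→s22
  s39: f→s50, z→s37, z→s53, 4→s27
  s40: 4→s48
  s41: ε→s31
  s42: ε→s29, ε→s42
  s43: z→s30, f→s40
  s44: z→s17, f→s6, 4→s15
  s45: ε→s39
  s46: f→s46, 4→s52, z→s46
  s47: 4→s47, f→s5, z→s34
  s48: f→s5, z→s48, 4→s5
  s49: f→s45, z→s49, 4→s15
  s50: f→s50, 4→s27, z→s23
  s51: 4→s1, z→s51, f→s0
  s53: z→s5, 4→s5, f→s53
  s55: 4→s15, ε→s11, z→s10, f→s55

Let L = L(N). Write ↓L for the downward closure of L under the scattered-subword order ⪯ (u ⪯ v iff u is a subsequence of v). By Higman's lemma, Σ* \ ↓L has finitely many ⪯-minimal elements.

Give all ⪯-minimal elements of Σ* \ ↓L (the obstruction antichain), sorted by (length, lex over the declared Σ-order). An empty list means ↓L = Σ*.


Antichain: [zz4f, fz4f, f44f, zzzfz4, f4zfzz, f4ffzf].

|Q|=56, |F|=36, |δ|=157 (22 ε).
min D↑ (34 st, q0=0, F={13}): 0:z→1,4→0,f→2 1:z→3,4→1,f→4 2:z→5,4→6,f→2 3:z→7,4→8,f→3 4:z→3,4→9,f→4 5:z→3,4→8,f→5 6:z→10,4→8,f→11 7:z→7,4→8,f→12 8:z→8,4→8,f→13 9:z→14,4→8,f→15 10:z→14,4→8,f→16 11:z→17,4→8,f→18 12:z→19,4→20,f→12 13:z→13,4→13,f→13 14:z→21,4→8,f→16 15:z→22,4→8,f→18 16:z→23,4→24,f→25 17:z→22,4→8,f→25 18:z→8,4→8,f→18 19:z→19,4→13,f→19 20:z→26,4→20,f→13 21:z→21,4→8,f→27 22:z→28,4→8,f→25 23:z→13,4→29,f→23 24:z→29,4→24,f→13 25:z→29,4→24,f→25 26:z→26,4→13,f→13 27:z→30,4→31,f→32 28:z→28,4→8,f→32 29:z→13,4→29,f→13 30:z→13,4→13,f→30 31:z→33,4→31,f→13 32:z→33,4→31,f→32 33:z→13,4→13,f→13 (ε-aug+det+¬).
'zz4f': |S_i|=[48, 42, 30, 13, 3] end={s46,s5,s52} — reject; 4/4 deletions ∈↓L.
'fz4f': N↓-sim [48, 45, 36, 13, 3] end={s46,s5,s52} rej; 4/4 single-dels accept.
'f44f': run [48, 45, 37, 13, 3] end={s46,s5,s52} rej; 4/4 deletions ∈↓L.
'zzzfz4': N↓-sim [48, 42, 30, 24, 18, 8, 2] end={s5,s52} rej; 6/6 del acc.
'f4zfzz': |S_i|=[48, 45, 37, 28, 18, 10, 3] end={s46,s5,s52} — reject; 6/6 deletions ∈↓L.
'f4ffzf': |S_i|=[48, 45, 37, 26, 16, 9, 3] end={s46,s5,s52} — reject; 6/6 deletions ∈↓L.
6 obstructions.


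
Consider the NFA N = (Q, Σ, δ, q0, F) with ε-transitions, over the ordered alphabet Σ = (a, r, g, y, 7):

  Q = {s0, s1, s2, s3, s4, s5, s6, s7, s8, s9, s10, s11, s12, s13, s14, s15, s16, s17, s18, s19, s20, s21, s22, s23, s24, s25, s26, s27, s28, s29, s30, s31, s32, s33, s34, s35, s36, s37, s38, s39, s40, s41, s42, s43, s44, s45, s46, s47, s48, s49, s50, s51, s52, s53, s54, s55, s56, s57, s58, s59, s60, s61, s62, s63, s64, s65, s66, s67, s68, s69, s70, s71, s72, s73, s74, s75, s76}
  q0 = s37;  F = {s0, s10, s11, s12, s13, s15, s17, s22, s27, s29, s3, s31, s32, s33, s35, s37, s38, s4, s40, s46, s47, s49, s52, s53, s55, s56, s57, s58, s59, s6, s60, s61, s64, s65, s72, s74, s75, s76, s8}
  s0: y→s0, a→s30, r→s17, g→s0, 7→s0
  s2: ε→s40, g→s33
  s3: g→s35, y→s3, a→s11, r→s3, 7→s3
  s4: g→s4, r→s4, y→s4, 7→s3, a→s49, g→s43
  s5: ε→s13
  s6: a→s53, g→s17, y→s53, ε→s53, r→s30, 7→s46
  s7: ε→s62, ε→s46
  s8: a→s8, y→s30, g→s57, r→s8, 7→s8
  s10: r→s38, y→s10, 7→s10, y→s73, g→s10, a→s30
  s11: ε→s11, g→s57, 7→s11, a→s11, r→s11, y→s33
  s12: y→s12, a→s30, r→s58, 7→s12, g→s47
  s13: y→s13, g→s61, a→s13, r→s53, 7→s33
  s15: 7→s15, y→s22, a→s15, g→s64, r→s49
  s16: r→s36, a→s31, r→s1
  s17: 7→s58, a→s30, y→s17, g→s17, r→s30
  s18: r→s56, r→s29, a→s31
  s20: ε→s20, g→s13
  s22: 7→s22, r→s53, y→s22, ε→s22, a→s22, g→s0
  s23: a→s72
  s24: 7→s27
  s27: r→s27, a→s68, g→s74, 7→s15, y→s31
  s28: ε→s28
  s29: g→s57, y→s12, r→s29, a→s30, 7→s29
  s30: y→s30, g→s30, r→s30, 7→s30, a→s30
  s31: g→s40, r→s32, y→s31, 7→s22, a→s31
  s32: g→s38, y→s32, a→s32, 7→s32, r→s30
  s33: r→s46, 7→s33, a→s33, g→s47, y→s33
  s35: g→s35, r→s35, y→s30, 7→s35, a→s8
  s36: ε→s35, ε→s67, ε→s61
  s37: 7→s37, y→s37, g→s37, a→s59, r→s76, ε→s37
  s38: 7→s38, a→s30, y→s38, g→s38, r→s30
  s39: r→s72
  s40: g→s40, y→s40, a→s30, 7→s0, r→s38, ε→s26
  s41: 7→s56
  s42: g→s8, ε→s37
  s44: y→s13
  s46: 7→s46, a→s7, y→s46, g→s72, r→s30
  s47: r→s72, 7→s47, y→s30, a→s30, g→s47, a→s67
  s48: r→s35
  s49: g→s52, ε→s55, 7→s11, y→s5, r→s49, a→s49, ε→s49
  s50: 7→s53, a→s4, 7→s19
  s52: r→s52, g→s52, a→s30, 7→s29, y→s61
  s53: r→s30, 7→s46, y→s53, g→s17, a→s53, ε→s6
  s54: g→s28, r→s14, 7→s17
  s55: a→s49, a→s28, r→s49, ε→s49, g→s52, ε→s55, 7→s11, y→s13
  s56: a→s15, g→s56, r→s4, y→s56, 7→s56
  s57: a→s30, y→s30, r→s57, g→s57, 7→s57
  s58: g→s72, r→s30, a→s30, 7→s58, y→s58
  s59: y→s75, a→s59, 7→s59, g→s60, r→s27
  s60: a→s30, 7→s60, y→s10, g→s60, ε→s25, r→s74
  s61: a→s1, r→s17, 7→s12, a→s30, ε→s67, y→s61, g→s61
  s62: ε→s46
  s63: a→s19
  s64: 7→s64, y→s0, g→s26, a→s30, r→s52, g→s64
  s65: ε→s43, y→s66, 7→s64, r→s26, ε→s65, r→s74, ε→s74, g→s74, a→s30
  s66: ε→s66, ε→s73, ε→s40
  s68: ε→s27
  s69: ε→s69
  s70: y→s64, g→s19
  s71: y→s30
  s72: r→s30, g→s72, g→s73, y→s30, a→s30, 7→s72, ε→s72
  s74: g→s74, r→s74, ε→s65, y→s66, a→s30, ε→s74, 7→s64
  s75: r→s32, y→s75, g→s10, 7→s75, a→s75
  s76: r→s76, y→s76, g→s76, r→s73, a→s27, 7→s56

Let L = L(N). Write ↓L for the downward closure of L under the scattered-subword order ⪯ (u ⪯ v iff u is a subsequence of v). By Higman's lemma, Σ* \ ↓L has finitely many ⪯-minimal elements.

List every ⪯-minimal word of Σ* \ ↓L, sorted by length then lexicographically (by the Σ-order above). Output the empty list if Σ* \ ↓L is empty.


|Q|=77, |F|=39, |δ|=268 (34 ε).
min D↑ (37 st, q0=0, F={10}): 0:a→1,r→2,g→0,y→0,7→0 1:a→1,r→3,g→4,y→5,7→1 2:a→3,r→2,g→2,y→2,7→6 3:a→3,r→3,g→7,y→8,7→9 4:a→10,r→7,g→4,y→11,7→4 5:a→5,r→12,g→11,y→5,7→5 6:a→9,r→13,g→6,y→6,7→6 7:a→10,r→7,g→7,y→14,7→15 8:a→8,r→12,g→14,y→8,7→16 9:a→9,r→17,g→15,y→16,7→9 10:a→10,r→10,g→10,y→10,7→10 11:a→10,r→18,g→11,y→11,7→11 12:a→12,r→10,g→18,y→12,7→12 13:a→17,r→13,g→13,y→13,7→19 14:a→10,r→18,g→14,y→14,7→20 15:a→10,r→21,g→15,y→20,7→15 16:a→16,r→22,g→20,y→16,7→16 17:a→17,r→17,g→21,y→23,7→24 18:a→10,r→10,g→18,y→18,7→18 19:a→24,r→19,g→25,y→19,7→19 20:a→10,r→26,g→20,y→20,7→20 21:a→10,r→21,g→21,y→27,7→28 22:a→22,r→10,g→26,y→22,7→29 23:a→23,r→22,g→27,y→23,7→30 24:a→24,r→24,g→31,y→30,7→24 25:a→32,r→25,g→25,y→10,7→25 26:a→10,r→10,g→26,y→26,7→33 27:a→10,r→26,g→27,y→27,7→34 28:a→10,r→28,g→31,y→34,7→28 29:a→29,r→10,g→35,y→29,7→29 30:a→30,r→29,g→36,y→30,7→30 31:a→10,r→31,g→31,y→10,7→31 32:a→32,r→32,g→31,y→10,7→32 33:a→10,r→10,g→35,y→33,7→33 34:a→10,r→33,g→36,y→34,7→34 35:a→10,r→10,g→35,y→10,7→35 36:a→10,r→35,g→36,y→10,7→36 (ε-aug+det+¬).
'aga': N↓-sim [52, 46, 25, 3] end={s1,s30,s67} ∉↓L; 3/3 single-dels accept.
'ayrr': |S_i|=[52, 46, 28, 12, 1] end={s30} ∉↓L; 4/4 deletions ∈↓L.
'r7r7gy': run [52, 46, 38, 30, 17, 8, 1] end={s30} ∉↓L; 6/6 single-dels accept.
3 words, ⪯-incomp.

Antichain: [aga, ayrr, r7r7gy].


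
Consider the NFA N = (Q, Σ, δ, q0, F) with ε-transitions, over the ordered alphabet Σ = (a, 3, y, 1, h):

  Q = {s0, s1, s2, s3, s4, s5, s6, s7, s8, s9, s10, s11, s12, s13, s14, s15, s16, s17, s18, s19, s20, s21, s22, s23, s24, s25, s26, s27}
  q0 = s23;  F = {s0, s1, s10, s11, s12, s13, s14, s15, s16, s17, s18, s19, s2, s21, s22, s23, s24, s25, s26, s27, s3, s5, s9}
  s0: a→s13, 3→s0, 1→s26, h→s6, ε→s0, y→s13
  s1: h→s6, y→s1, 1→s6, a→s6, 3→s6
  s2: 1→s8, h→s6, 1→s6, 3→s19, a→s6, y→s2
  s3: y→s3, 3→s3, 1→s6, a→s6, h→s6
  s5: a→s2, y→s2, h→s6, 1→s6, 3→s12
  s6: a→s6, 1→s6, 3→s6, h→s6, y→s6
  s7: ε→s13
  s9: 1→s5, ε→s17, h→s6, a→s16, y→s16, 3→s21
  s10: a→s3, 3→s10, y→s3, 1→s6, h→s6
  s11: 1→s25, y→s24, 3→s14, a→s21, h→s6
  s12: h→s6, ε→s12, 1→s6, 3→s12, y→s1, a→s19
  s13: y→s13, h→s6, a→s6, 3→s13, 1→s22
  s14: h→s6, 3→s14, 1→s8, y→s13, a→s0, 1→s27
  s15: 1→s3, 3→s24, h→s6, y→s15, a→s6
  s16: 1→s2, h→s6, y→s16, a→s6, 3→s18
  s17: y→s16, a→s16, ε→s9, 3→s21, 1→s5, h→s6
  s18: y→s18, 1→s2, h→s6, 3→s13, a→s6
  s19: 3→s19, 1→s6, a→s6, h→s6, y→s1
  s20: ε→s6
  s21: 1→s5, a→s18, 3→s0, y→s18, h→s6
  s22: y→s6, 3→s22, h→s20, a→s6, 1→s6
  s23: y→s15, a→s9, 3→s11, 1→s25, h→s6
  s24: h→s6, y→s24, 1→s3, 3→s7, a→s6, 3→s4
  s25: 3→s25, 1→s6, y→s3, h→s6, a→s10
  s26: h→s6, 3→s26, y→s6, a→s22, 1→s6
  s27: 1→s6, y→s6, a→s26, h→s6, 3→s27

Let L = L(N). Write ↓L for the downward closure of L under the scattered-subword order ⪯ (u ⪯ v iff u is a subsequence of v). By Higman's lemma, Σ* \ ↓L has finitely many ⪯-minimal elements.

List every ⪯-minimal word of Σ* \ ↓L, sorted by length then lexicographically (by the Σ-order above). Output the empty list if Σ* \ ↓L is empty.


min(Σ*\↓L) = [h, ya, 11, aaa, 331y, a13y3].

|Q|=28, |F|=23, |δ|=129 (6 ε).
min D↑ (23 st, q0=0, F={5}): 0:a→1,3→2,y→3,1→4,h→5 1:a→6,3→7,y→6,1→8,h→5 2:a→7,3→9,y→10,1→4,h→5 3:a→5,3→10,y→3,1→11,h→5 4:a→12,3→4,y→11,1→5,h→5 5:a→5,3→5,y→5,1→5,h→5 6:a→5,3→13,y→6,1→14,h→5 7:a→13,3→15,y→13,1→8,h→5 8:a→14,3→16,y→14,1→5,h→5 9:a→15,3→9,y→17,1→18,h→5 10:a→5,3→17,y→10,1→11,h→5 11:a→5,3→11,y→11,1→5,h→5 12:a→11,3→12,y→11,1→5,h→5 13:a→5,3→17,y→13,1→14,h→5 14:a→5,3→19,y→14,1→5,h→5 15:a→17,3→15,y→17,1→20,h→5 16:a→19,3→16,y→21,1→5,h→5 17:a→5,3→17,y→17,1→22,h→5 18:a→20,3→18,y→5,1→5,h→5 19:a→5,3→19,y→21,1→5,h→5 20:a→22,3→20,y→5,1→5,h→5 21:a→5,3→5,y→21,1→5,h→5 22:a→5,3→22,y→5,1→5,h→5 [Hopcroft].
'h': run [28, 2] end={s20,s6} ∉↓L; 1/1 del acc.
'ya': N↓-sim [28, 15, 1] end={s6} rej; 2/2 single-dels accept.
'11': |S_i|=[28, 14, 2] end={s6,s8} rej; 2/2 deletions ∈↓L.
'aaa': |S_i|=[28, 19, 11, 1] end={s6} — reject; 3/3 del acc.
'331y': |S_i|=[28, 23, 17, 6, 1] end={s6} ∉↓L; 4/4 single-dels accept.
'a13y3': run [28, 19, 10, 7, 2, 1] end={s6} rej; 5/5 single-dels accept.
6 obstructions.


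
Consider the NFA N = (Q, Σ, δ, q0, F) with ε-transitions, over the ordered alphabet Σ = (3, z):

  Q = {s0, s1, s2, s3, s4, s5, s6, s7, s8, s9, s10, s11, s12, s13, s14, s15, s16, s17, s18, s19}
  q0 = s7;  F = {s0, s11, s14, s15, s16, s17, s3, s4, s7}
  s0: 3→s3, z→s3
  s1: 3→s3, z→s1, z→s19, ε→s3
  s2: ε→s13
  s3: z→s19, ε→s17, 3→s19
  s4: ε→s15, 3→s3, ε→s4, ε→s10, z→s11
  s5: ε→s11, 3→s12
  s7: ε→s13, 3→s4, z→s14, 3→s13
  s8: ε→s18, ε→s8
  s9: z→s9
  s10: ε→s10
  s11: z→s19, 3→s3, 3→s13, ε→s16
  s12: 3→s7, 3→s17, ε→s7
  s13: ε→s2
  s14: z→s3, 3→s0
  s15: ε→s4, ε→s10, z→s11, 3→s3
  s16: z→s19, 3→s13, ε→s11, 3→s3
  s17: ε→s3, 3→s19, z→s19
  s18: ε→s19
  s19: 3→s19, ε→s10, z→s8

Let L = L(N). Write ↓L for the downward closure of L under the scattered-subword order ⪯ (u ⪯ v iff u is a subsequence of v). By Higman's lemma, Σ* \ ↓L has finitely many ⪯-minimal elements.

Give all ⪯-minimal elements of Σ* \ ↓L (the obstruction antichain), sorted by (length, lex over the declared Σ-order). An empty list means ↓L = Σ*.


|Q|=20, |F|=9, |δ|=50 (20 ε).
min D↑ (7 st, q0=0, F={6}): 0:3→1,z→2 1:3→3,z→4 2:3→5,z→3 3:3→6,z→6 4:3→3,z→6 5:3→3,z→3 6:3→6,z→6.
'333': |S_i|=[15, 13, 8, 4] end={s10,s18,s19,s8} rej; 3/3 single-dels accept.
'33z': N↓-sim [15, 13, 8, 4] end={s10,s18,s19,s8} ∉↓L; 3/3 single-dels accept.
'3zz': N↓-sim [15, 13, 10, 4] end={s10,s18,s19,s8} ∉↓L; 3/3 single-dels accept.
'zz3': |S_i|=[15, 12, 6, 4] end={s10,s18,s19,s8} — reject; 3/3 single-dels accept.
'zzz': run [15, 12, 6, 4] end={s10,s18,s19,s8} ∉↓L; 3/3 deletions ∈↓L.
5 obstructions.

A = [333, 33z, 3zz, zz3, zzz].


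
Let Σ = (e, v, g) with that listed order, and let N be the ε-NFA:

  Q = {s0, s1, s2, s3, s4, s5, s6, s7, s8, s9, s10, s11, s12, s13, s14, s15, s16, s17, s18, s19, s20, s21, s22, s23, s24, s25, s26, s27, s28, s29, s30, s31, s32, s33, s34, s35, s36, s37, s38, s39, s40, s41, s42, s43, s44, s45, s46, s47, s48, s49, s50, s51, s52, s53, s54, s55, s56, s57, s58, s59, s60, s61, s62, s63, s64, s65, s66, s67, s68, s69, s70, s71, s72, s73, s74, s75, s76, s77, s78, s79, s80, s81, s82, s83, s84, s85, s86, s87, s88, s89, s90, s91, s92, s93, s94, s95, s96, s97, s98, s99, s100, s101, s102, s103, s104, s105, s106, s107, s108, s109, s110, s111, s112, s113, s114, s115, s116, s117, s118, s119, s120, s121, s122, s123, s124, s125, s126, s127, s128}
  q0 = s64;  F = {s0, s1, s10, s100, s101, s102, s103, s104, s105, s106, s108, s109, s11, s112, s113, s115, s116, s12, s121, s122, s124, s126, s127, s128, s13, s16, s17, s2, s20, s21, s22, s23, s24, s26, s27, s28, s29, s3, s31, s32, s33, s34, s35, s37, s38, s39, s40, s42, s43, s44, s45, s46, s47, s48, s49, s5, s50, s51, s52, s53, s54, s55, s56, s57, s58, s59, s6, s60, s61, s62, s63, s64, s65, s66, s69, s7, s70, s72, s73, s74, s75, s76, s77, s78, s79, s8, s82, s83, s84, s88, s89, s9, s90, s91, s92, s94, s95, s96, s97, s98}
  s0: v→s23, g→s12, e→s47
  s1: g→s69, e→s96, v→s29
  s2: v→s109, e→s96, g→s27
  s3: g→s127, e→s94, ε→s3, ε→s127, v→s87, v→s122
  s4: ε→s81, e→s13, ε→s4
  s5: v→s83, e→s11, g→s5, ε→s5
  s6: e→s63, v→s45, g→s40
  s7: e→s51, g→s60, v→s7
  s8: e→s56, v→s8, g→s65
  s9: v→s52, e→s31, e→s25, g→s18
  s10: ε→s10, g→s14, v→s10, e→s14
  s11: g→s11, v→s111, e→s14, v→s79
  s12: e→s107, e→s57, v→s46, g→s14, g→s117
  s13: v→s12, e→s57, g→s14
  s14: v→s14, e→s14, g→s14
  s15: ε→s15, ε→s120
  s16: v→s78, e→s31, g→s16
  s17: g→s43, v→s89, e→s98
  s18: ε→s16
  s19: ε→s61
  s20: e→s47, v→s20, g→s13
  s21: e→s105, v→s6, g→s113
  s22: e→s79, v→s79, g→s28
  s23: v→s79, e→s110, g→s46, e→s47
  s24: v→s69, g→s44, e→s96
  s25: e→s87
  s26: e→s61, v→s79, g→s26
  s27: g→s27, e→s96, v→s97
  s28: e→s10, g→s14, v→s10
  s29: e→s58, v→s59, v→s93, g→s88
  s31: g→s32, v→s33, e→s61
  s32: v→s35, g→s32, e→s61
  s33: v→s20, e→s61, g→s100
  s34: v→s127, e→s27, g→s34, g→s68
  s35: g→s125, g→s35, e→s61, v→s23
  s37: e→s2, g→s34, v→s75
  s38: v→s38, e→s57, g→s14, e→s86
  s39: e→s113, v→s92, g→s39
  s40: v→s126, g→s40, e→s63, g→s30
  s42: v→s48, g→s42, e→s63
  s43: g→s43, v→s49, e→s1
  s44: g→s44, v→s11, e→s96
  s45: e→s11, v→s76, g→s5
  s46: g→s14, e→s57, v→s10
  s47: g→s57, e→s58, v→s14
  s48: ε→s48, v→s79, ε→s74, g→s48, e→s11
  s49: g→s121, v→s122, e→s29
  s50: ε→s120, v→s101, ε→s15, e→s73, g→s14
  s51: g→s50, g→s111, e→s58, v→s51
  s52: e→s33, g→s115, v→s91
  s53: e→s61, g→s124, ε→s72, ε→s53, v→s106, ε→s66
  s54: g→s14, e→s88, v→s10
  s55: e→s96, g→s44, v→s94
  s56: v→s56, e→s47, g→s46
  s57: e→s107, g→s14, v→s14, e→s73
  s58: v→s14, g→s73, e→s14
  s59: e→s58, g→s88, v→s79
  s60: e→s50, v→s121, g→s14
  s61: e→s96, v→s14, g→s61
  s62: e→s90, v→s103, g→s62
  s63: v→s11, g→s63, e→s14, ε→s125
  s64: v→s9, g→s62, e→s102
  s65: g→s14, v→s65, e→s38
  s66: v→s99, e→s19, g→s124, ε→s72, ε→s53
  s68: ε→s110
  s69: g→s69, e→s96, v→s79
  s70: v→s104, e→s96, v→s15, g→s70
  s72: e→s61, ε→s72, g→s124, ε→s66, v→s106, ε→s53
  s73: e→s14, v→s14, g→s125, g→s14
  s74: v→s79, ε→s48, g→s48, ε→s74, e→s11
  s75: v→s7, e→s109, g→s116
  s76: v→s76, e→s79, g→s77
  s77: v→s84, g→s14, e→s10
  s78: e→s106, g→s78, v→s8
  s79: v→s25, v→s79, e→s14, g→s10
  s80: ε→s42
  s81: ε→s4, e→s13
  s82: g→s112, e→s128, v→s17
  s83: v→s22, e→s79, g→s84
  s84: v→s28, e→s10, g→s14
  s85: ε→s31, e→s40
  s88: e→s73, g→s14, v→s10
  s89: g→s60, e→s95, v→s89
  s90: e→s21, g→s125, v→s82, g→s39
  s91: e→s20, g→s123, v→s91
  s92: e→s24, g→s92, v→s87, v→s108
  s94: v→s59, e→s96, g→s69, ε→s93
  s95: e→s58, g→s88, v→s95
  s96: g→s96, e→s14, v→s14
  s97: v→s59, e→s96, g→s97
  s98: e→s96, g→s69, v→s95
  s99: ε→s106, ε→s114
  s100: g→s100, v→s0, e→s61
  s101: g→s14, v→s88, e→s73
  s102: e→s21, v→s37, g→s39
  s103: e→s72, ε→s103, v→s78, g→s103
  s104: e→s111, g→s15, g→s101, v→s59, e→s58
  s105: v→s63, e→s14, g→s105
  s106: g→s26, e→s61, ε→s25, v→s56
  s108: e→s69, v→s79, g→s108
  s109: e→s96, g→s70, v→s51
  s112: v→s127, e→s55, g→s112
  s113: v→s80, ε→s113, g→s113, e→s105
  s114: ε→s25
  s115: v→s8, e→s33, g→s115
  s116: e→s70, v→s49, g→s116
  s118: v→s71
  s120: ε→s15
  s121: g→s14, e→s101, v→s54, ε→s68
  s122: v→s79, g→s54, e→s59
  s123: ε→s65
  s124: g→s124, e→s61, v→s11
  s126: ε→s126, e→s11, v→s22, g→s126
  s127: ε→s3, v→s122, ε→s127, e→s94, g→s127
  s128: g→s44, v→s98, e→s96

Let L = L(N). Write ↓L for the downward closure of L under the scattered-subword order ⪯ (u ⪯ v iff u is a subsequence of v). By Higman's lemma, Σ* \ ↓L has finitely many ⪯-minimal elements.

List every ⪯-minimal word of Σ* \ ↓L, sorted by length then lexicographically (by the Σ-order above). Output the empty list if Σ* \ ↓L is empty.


|Q|=129, |F|=100, |δ|=370 (42 ε).
min D↑ (97 st, q0=0, F={27}): 0:e→1,v→2,g→3 1:e→4,v→5,g→6 2:e→7,v→8,g→9 3:e→10,v→11,g→3 4:e→12,v→13,g→14 5:e→15,v→16,g→17 6:e→14,v→18,g→6 7:e→19,v→20,g→21 8:e→20,v→22,g→23 9:e→7,v→24,g→9 10:e→4,v→25,g→6 11:e→26,v→24,g→11 12:e→27,v→28,g→12 13:e→28,v→29,g→30 14:e→12,v→31,g→14 15:e→32,v→33,g→34 16:e→33,v→35,g→36 17:e→34,v→37,g→17 18:e→38,v→39,g→18 19:e→32,v→27,g→19 20:e→19,v→40,g→41 21:e→19,v→42,g→21 22:e→40,v→22,g→43 23:e→20,v→44,g→23 24:e→45,v→44,g→24 25:e→46,v→47,g→48 26:e→19,v→45,g→49 27:e→27,v→27,g→27 28:e→27,v→50,g→28 29:e→50,v→51,g→52 30:e→28,v→53,g→30 31:e→28,v→54,g→31 32:e→27,v→27,g→32 33:e→32,v→55,g→56 34:e→32,v→57,g→34 35:e→55,v→35,g→58 36:e→56,v→59,g→36 37:e→60,v→61,g→37 38:e→32,v→62,g→63 39:e→62,v→64,g→39 40:e→65,v→40,g→66 41:e→19,v→67,g→41 42:e→19,v→68,g→42 43:e→69,v→43,g→27 44:e→70,v→44,g→43 45:e→19,v→70,g→71 46:e→32,v→72,g→63 47:e→72,v→73,g→74 48:e→75,v→37,g→48 49:e→19,v→50,g→49 50:e→27,v→64,g→50 51:e→64,v→51,g→76 52:e→50,v→77,g→52 53:e→50,v→78,g→53 54:e→50,v→64,g→54 55:e→79,v→55,g→80 56:e→32,v→81,g→56 57:e→32,v→82,g→57 58:e→80,v→83,g→27 59:e→84,v→61,g→83 60:e→32,v→82,g→62 61:e→82,v→64,g→85 62:e→32,v→64,g→62 63:e→32,v→50,g→63 64:e→27,v→64,g→86 65:e→79,v→27,g→87 66:e→87,v→88,g→27 67:e→65,v→68,g→88 68:e→65,v→64,g→89 69:e→87,v→69,g→27 70:e→65,v→70,g→89 71:e→19,v→64,g→71 72:e→32,v→90,g→62 73:e→90,v→73,g→58 74:e→91,v→59,g→74 75:e→32,v→60,g→63 76:e→86,v→92,g→27 77:e→64,v→78,g→92 78:e→64,v→64,g→93 79:e→27,v→27,g→94 80:e→94,v→95,g→27 81:e→79,v→82,g→95 82:e→79,v→64,g→96 83:e→95,v→85,g→27 84:e→79,v→82,g→96 85:e→96,v→86,g→27 86:e→27,v→86,g→27 87:e→94,v→27,g→27 88:e→87,v→89,g→27 89:e→87,v→86,g→27 90:e→79,v→90,g→96 91:e→32,v→84,g→62 92:e→86,v→93,g→27 93:e→86,v→86,g→27 94:e→27,v→27,g→27 95:e→94,v→96,g→27 96:e→94,v→86,g→27.
'eeee': |S_i|=[120, 107, 62, 14, 2] end={s14,s87} rej; 4/4 del acc.
'veev': run [120, 112, 65, 14, 1] end={s14} rej; 4/4 single-dels accept.
'vvvgg': N↓-sim [120, 112, 84, 52, 28, 3] end={s117,s125,s14} rej; 5/5 single-dels accept.
'egvvve': |S_i|=[120, 107, 76, 54, 28, 6, 2] end={s14,s87} — reject; 6/6 del acc.
'gvegve': N↓-sim [120, 109, 93, 47, 20, 7, 2] end={s14,s87} — reject; 6/6 deletions ∈↓L.
5 words, ⪯-incomp.

A = [eeee, veev, vvvgg, egvvve, gvegve].


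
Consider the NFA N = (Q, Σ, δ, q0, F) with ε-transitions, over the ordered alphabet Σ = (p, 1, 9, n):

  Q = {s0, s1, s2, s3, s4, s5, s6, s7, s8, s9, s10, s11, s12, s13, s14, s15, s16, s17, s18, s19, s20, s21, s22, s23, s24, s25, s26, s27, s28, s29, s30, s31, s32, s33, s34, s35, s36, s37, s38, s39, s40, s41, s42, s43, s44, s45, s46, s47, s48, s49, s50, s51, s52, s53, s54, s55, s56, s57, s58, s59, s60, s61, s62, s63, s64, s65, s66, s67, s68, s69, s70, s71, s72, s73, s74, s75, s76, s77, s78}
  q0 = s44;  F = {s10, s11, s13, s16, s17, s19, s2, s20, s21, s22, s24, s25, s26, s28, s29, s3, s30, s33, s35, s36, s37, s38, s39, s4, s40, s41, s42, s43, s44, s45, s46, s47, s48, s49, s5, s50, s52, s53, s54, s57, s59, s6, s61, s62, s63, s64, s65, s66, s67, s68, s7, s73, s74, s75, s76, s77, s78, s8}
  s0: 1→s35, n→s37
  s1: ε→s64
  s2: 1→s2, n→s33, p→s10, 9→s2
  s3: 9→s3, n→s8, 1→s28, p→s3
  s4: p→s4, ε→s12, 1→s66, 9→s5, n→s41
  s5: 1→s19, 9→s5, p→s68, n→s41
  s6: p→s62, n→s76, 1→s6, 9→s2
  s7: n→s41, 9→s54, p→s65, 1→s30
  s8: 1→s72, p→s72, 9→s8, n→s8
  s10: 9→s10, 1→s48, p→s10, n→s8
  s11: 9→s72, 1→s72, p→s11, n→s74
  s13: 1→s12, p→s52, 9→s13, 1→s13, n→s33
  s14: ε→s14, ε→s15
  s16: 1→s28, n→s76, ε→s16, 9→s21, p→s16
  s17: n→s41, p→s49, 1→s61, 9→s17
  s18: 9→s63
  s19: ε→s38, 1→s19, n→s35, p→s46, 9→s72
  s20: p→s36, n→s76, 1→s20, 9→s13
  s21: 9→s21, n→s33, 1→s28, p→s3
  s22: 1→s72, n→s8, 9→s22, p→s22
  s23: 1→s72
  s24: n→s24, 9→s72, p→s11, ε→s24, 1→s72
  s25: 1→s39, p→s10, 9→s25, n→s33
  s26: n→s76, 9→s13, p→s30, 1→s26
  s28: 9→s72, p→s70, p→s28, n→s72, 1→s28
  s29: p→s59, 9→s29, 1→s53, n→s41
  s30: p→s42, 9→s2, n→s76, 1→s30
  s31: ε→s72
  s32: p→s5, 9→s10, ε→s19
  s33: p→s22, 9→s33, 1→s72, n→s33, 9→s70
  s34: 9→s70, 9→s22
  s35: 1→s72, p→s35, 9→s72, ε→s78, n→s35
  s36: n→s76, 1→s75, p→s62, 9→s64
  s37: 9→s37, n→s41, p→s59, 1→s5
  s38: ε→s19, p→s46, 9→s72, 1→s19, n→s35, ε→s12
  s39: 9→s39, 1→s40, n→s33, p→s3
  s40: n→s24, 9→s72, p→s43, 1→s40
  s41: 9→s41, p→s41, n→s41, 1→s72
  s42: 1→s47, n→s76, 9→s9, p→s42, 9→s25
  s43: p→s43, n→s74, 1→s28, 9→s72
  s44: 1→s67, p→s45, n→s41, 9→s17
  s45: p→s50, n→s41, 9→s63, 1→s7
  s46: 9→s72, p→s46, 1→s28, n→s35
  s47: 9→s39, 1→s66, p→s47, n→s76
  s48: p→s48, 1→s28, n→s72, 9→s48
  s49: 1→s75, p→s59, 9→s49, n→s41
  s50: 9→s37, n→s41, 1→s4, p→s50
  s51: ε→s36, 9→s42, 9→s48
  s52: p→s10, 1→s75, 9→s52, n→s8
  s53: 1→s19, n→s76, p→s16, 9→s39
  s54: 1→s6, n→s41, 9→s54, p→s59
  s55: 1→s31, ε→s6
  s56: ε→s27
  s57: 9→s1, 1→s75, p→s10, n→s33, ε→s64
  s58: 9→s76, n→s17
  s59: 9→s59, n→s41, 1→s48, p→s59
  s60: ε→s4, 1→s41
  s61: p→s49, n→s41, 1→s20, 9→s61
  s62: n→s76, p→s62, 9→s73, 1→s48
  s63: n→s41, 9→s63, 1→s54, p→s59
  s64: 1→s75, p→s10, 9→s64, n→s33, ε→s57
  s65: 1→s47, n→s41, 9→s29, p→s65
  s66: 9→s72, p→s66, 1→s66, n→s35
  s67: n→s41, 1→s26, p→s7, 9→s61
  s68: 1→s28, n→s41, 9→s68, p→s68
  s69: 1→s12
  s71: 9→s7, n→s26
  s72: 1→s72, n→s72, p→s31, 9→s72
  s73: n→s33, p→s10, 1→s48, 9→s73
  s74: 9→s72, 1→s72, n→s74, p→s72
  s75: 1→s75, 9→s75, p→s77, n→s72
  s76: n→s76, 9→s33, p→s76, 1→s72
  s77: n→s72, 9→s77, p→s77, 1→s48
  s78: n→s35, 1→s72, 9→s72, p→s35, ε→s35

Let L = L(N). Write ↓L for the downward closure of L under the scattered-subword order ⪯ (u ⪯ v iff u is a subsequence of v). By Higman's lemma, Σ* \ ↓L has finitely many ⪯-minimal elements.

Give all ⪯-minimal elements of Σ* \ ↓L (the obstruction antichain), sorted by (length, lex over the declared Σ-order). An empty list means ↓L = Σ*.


Antichain: [n1, 9p1n, pp119, 119pnp].

|Q|=79, |F|=58, |δ|=276 (19 ε).
min D↑ (56 st, q0=0, F={11}): 0:p→1,1→2,9→3,n→4 1:p→5,1→6,9→7,n→4 2:p→6,1→8,9→9,n→4 3:p→10,1→9,9→3,n→4 4:p→4,1→11,9→4,n→4 5:p→5,1→12,9→13,n→4 6:p→14,1→15,9→16,n→4 7:p→17,1→16,9→7,n→4 8:p→15,1→8,9→18,n→19 9:p→10,1→20,9→9,n→4 10:p→17,1→21,9→10,n→4 11:p→11,1→11,9→11,n→11 12:p→12,1→22,9→23,n→4 13:p→17,1→23,9→13,n→4 14:p→14,1→24,9→25,n→4 15:p→26,1→15,9→27,n→19 16:p→17,1→28,9→16,n→4 17:p→17,1→29,9→17,n→4 18:p→30,1→18,9→18,n→31 19:p→19,1→11,9→31,n→19 20:p→32,1→20,9→18,n→19 21:p→33,1→21,9→21,n→11 22:p→22,1→22,9→11,n→34 23:p→35,1→36,9→23,n→4 24:p→24,1→22,9→37,n→19 25:p→17,1→38,9→25,n→4 26:p→26,1→24,9→39,n→19 27:p→40,1→27,9→27,n→31 28:p→41,1→28,9→27,n→19 29:p→29,1→42,9→29,n→11 30:p→40,1→21,9→30,n→43 31:p→44,1→11,9→31,n→31 32:p→41,1→21,9→45,n→19 33:p→33,1→29,9→33,n→11 34:p→34,1→11,9→11,n→34 35:p→35,1→42,9→35,n→4 36:p→46,1→36,9→11,n→34 37:p→47,1→48,9→37,n→31 38:p→49,1→36,9→37,n→19 39:p→40,1→37,9→39,n→31 40:p→40,1→29,9→40,n→43 41:p→41,1→29,9→50,n→19 42:p→42,1→42,9→11,n→11 43:p→11,1→11,9→43,n→43 44:p→44,1→11,9→44,n→43 45:p→40,1→21,9→45,n→31 46:p→46,1→42,9→11,n→34 47:p→47,1→42,9→47,n→43 48:p→51,1→48,9→11,n→52 49:p→49,1→42,9→53,n→19 50:p→40,1→29,9→50,n→31 51:p→51,1→42,9→11,n→54 52:p→55,1→11,9→11,n→52 53:p→47,1→42,9→53,n→31 54:p→11,1→11,9→11,n→54 55:p→55,1→11,9→11,n→54 [Hopcroft].
'n1': |S_i|=[64, 13, 2] end={s31,s72} ∉↓L; 2/2 del acc.
'9p1n': run [64, 52, 32, 7, 2] end={s31,s72} — reject; 4/4 deletions ∈↓L.
'pp119': |S_i|=[64, 57, 43, 31, 16, 2] end={s31,s72} — reject; 5/5 deletions ∈↓L.
'119pnp': N↓-sim [64, 58, 46, 29, 15, 4, 2] end={s31,s72} rej; 6/6 deletions ∈↓L.
4 obstructions.


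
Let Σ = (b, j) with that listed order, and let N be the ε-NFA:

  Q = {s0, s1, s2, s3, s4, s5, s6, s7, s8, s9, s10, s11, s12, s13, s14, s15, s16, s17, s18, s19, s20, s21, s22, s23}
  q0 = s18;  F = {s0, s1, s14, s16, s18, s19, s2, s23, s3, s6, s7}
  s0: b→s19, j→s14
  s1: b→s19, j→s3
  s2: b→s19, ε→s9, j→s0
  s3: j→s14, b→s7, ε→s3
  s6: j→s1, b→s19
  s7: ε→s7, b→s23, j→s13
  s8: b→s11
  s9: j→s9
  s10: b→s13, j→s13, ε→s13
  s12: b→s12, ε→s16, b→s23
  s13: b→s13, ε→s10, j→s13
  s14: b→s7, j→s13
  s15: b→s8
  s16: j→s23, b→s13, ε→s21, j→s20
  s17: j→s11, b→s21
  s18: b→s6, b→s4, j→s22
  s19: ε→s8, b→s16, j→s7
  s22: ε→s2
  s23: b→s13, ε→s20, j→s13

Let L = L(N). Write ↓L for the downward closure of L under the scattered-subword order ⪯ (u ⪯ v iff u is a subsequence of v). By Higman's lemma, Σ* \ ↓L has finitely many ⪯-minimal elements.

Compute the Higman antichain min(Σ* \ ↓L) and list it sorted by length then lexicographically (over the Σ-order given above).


|Q|=24, |F|=11, |δ|=45 (10 ε).
min D↑ (12 st, q0=0, F={10}): 0:b→1,j→2 1:b→3,j→4 2:b→3,j→5 3:b→6,j→7 4:b→3,j→8 5:b→3,j→9 6:b→10,j→11 7:b→11,j→10 8:b→7,j→9 9:b→7,j→10 10:b→10,j→10 11:b→10,j→10 (ε-aug+det+¬).
'bbbb': |S_i|=[20, 15, 10, 7, 2] end={s10,s13} ∉↓L; 4/4 del acc.
'bbjj': run [20, 15, 10, 5, 2] end={s10,s13} ∉↓L; 4/4 deletions ∈↓L.
'jbbb': |S_i|=[20, 17, 10, 7, 2] end={s10,s13} ∉↓L; 4/4 deletions ∈↓L.
'jbjj': run [20, 17, 10, 5, 2] end={s10,s13} rej; 4/4 single-dels accept.
'jjjj': run [20, 17, 14, 7, 3] end={s10,s13,s9} — reject; 4/4 single-dels accept.
'bjjbj': N↓-sim [20, 15, 13, 7, 5, 2] end={s10,s13} rej; 5/5 single-dels accept.
6 words, ⪯-incomp.

A = [bbbb, bbjj, jbbb, jbjj, jjjj, bjjbj].


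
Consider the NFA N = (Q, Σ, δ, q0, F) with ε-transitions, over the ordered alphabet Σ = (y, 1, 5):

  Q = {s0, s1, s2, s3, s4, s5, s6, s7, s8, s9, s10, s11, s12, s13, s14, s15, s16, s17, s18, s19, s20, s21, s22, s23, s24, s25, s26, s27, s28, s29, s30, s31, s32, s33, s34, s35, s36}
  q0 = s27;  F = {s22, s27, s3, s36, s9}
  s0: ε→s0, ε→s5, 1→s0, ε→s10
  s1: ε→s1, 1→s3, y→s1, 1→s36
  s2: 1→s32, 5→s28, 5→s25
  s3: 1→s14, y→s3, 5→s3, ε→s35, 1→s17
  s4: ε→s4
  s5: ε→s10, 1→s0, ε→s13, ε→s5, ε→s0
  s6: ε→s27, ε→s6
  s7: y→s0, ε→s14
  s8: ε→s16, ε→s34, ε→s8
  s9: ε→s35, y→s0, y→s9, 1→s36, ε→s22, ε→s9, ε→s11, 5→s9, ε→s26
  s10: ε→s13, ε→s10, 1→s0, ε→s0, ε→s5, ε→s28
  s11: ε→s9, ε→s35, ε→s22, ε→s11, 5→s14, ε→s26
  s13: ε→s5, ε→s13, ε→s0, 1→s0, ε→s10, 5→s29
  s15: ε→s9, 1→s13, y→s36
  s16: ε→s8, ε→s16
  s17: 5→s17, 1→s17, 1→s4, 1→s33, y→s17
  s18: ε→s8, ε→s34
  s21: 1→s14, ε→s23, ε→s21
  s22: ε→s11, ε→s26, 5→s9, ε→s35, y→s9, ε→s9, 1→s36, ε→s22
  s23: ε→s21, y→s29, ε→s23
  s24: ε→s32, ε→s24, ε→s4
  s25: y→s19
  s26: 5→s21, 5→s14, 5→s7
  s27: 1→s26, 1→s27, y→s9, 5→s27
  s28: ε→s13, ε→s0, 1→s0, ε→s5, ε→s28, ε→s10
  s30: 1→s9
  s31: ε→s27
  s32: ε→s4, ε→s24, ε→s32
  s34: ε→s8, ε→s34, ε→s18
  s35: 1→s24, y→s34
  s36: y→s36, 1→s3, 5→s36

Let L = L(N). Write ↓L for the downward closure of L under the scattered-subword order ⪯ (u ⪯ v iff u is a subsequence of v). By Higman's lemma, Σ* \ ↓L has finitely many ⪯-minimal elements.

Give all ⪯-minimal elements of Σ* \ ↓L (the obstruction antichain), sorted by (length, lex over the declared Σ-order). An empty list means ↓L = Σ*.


min(Σ*\↓L) = [y111].

|Q|=37, |F|=5, |δ|=112 (64 ε).
min D↑ (5 st, q0=0, F={4}): 0:y→1,1→0,5→0 1:y→1,1→2,5→1 2:y→2,1→3,5→2 3:y→3,1→4,5→3 4:y→4,1→4,5→4 [Hopcroft].
'y111': run [27, 26, 19, 18, 12] end={s0,s10,s13,s14,s17,s24,s28,s29,s32,s33,s4,s5} ∉↓L; 4/4 deletions ∈↓L.
1 minimals (antichain).
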